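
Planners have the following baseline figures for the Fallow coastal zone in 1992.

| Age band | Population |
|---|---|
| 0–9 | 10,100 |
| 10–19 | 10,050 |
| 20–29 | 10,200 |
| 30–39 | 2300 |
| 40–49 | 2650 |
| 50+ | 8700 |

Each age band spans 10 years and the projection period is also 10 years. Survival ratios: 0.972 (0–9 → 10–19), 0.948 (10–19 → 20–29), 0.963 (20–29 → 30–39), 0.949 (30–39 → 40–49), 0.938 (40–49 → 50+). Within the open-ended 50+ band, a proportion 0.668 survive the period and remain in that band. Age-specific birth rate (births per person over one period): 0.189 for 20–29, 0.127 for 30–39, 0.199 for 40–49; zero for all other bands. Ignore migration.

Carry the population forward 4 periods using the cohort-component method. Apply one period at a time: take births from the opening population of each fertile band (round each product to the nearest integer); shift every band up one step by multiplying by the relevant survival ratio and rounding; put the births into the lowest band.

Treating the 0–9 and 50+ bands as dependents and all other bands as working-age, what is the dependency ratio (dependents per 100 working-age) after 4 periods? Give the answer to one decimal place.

Call the groups 1 to 6, youngest first.
Period 1:
Births: 10200 * 0.189 = 1928, 2300 * 0.127 = 292, 2650 * 0.199 = 527 ⇒ total 2747
Group 2: 10100 * 0.972 = 9817
Group 3: 10050 * 0.948 = 9527
Group 4: 10200 * 0.963 = 9823
Group 5: 2300 * 0.949 = 2183
Group 6: 2650 * 0.938 + 8700 * 0.668 = 2486 + 5812 = 8298
Giving 2747 / 9817 / 9527 / 9823 / 2183 / 8298.
Period 2:
Births: 9527 * 0.189 = 1801, 9823 * 0.127 = 1248, 2183 * 0.199 = 434 ⇒ total 3483
Group 2: 2747 * 0.972 = 2670
Group 3: 9817 * 0.948 = 9307
Group 4: 9527 * 0.963 = 9175
Group 5: 9823 * 0.949 = 9322
Group 6: 2183 * 0.938 + 8298 * 0.668 = 2048 + 5543 = 7591
Giving 3483 / 2670 / 9307 / 9175 / 9322 / 7591.
Period 3:
Births: 9307 * 0.189 = 1759, 9175 * 0.127 = 1165, 9322 * 0.199 = 1855 ⇒ total 4779
Group 2: 3483 * 0.972 = 3385
Group 3: 2670 * 0.948 = 2531
Group 4: 9307 * 0.963 = 8963
Group 5: 9175 * 0.949 = 8707
Group 6: 9322 * 0.938 + 7591 * 0.668 = 8744 + 5071 = 13815
Giving 4779 / 3385 / 2531 / 8963 / 8707 / 13815.
Period 4:
Births: 2531 * 0.189 = 478, 8963 * 0.127 = 1138, 8707 * 0.199 = 1733 ⇒ total 3349
Group 2: 4779 * 0.972 = 4645
Group 3: 3385 * 0.948 = 3209
Group 4: 2531 * 0.963 = 2437
Group 5: 8963 * 0.949 = 8506
Group 6: 8707 * 0.938 + 13815 * 0.668 = 8167 + 9228 = 17395
Giving 3349 / 4645 / 3209 / 2437 / 8506 / 17395.
Dependents (band 0–9 + band 50+) = 3349 + 17395 = 20744; working-age = 18797; ratio = 20744/18797 × 100 = 110.4

110.4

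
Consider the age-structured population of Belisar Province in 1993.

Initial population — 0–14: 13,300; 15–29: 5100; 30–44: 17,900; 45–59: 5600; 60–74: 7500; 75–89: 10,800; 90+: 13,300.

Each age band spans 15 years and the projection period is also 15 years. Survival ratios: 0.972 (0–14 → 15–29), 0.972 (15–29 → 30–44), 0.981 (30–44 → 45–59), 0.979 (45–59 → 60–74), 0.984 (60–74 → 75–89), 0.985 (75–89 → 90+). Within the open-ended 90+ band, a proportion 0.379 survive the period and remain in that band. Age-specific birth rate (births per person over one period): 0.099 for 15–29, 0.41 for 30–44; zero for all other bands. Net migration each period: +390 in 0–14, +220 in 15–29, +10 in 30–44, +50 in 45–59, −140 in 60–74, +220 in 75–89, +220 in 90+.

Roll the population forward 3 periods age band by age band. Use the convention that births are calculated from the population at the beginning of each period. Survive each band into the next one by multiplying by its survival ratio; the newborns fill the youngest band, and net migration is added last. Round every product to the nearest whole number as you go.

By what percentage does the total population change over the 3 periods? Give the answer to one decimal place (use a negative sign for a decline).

[period 1]
Births: 5100 × 0.099 = 505  |  17900 × 0.41 = 7339 ⇒ total 7844
15–29: 13300 × 0.972 = 12928
30–44: 5100 × 0.972 = 4957
45–59: 17900 × 0.981 = 17560
60–74: 5600 × 0.979 = 5482
75–89: 7500 × 0.984 = 7380
90+: 10800 × 0.985 + 13300 × 0.379 = 10638 + 5041 = 15679
Net migration: 0–14 + 390 → 8234; 15–29 + 220 → 13148; 30–44 + 10 → 4967; 45–59 + 50 → 17610; 60–74 − 140 → 5342; 75–89 + 220 → 7600; 90+ + 220 → 15899
→ [8234, 13148, 4967, 17610, 5342, 7600, 15899]
[period 2]
Births: 13148 × 0.099 = 1302  |  4967 × 0.41 = 2036 ⇒ total 3338
15–29: 8234 × 0.972 = 8003
30–44: 13148 × 0.972 = 12780
45–59: 4967 × 0.981 = 4873
60–74: 17610 × 0.979 = 17240
75–89: 5342 × 0.984 = 5257
90+: 7600 × 0.985 + 15899 × 0.379 = 7486 + 6026 = 13512
Net migration: 0–14 + 390 → 3728; 15–29 + 220 → 8223; 30–44 + 10 → 12790; 45–59 + 50 → 4923; 60–74 − 140 → 17100; 75–89 + 220 → 5477; 90+ + 220 → 13732
→ [3728, 8223, 12790, 4923, 17100, 5477, 13732]
[period 3]
Births: 8223 × 0.099 = 814  |  12790 × 0.41 = 5244 ⇒ total 6058
15–29: 3728 × 0.972 = 3624
30–44: 8223 × 0.972 = 7993
45–59: 12790 × 0.981 = 12547
60–74: 4923 × 0.979 = 4820
75–89: 17100 × 0.984 = 16826
90+: 5477 × 0.985 + 13732 × 0.379 = 5395 + 5204 = 10599
Net migration: 0–14 + 390 → 6448; 15–29 + 220 → 3844; 30–44 + 10 → 8003; 45–59 + 50 → 12597; 60–74 − 140 → 4680; 75–89 + 220 → 17046; 90+ + 220 → 10819
→ [6448, 3844, 8003, 12597, 4680, 17046, 10819]
Total: 73500 → 63437; change = -10063; percentage change = -13.7%

-13.7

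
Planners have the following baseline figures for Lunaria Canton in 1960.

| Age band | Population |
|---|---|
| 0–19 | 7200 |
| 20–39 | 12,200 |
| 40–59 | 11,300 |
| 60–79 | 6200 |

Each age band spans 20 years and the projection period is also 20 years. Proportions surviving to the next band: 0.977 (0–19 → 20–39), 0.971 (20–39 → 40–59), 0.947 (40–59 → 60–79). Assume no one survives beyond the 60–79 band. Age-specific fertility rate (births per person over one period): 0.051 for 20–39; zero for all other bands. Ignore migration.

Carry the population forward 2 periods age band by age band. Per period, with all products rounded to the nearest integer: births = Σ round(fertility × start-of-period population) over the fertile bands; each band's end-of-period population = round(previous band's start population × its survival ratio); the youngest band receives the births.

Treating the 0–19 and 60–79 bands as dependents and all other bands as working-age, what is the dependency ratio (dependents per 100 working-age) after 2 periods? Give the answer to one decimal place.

Call the groups 1 to 4, youngest first.
Period 1.
Births: 12200 × 0.051 = 622
Group 2: 7200 × 0.977 = 7034
Group 3: 12200 × 0.971 = 11846
Group 4: 11300 × 0.947 = 10701
Giving 622 / 7034 / 11846 / 10701.
Period 2.
Births: 7034 × 0.051 = 359
Group 2: 622 × 0.977 = 608
Group 3: 7034 × 0.971 = 6830
Group 4: 11846 × 0.947 = 11218
Giving 359 / 608 / 6830 / 11218.
Dependents (band 0–19 + band 60–79) = 359 + 11218 = 11577; working-age = 7438; ratio = 11577/7438 × 100 = 155.6

155.6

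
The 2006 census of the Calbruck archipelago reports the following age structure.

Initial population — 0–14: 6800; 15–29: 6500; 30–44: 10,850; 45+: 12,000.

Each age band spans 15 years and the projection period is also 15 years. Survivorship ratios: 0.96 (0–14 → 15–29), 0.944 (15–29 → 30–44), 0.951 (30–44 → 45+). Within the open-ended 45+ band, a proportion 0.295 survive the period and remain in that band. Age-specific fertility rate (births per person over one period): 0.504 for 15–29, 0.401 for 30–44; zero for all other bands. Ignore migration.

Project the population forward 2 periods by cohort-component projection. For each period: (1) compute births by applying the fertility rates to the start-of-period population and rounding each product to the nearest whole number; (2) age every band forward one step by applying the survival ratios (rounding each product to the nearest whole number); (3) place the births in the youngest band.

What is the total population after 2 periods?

29158

Period 1.
Births: 6500 * 0.504 = 3276  |  10850 * 0.401 = 4351 → 7627
15–29: 6800 * 0.96 = 6528
30–44: 6500 * 0.944 = 6136
45+: 10850 * 0.951 + 12000 * 0.295 = 10318 + 3540 = 13858
Population now: 0–14=7627, 15–29=6528, 30–44=6136, 45+=13858
Period 2.
Births: 6528 * 0.504 = 3290  |  6136 * 0.401 = 2461 → 5751
15–29: 7627 * 0.96 = 7322
30–44: 6528 * 0.944 = 6162
45+: 6136 * 0.951 + 13858 * 0.295 = 5835 + 4088 = 9923
Population now: 0–14=5751, 15–29=7322, 30–44=6162, 45+=9923
Total after period 2: 5751 + 7322 + 6162 + 9923 = 29158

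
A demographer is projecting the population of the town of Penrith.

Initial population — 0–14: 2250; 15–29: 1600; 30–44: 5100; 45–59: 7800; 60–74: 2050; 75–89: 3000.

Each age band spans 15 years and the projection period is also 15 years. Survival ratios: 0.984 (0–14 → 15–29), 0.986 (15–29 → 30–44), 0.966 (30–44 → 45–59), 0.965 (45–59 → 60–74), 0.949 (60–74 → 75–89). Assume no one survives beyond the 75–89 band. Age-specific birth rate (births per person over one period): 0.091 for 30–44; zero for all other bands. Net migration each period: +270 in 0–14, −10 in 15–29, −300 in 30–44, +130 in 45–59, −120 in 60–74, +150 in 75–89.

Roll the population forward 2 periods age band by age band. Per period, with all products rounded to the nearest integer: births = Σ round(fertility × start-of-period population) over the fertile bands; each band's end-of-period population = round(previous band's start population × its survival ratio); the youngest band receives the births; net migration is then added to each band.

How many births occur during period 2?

116

Call the groups 1 to 6, youngest first.
[period 1]
Births: 5100 × 0.091 = 464
Group 2: 2250 × 0.984 = 2214
Group 3: 1600 × 0.986 = 1578
Group 4: 5100 × 0.966 = 4927
Group 5: 7800 × 0.965 = 7527
Group 6: 2050 × 0.949 = 1945
Net migration: Group 1 + 270 → 734; Group 2 − 10 → 2204; Group 3 − 300 → 1278; Group 4 + 130 → 5057; Group 5 − 120 → 7407; Group 6 + 150 → 2095
→ [734, 2204, 1278, 5057, 7407, 2095]
[period 2]
Births: 1278 × 0.091 = 116
Group 2: 734 × 0.984 = 722
Group 3: 2204 × 0.986 = 2173
Group 4: 1278 × 0.966 = 1235
Group 5: 5057 × 0.965 = 4880
Group 6: 7407 × 0.949 = 7029
Net migration: Group 1 + 270 → 386; Group 2 − 10 → 712; Group 3 − 300 → 1873; Group 4 + 130 → 1365; Group 5 − 120 → 4760; Group 6 + 150 → 7179
→ [386, 712, 1873, 1365, 4760, 7179]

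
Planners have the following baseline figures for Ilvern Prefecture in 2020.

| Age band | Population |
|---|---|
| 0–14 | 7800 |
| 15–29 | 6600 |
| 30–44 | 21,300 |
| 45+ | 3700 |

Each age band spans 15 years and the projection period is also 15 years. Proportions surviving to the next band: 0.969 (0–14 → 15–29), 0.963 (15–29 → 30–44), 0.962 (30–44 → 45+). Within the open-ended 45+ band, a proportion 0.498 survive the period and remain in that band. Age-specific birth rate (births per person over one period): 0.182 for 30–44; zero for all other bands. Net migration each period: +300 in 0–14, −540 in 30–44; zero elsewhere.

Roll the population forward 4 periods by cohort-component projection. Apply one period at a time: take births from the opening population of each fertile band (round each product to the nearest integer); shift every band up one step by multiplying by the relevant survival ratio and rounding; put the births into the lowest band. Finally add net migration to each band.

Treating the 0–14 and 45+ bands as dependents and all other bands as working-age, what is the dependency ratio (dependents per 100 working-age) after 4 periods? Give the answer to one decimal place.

— Period 1 —
Births: 21300 * 0.182 = 3877
15–29: 7800 * 0.969 = 7558
30–44: 6600 * 0.963 = 6356
45+: 21300 * 0.962 + 3700 * 0.498 = 20491 + 1843 = 22334
Net migration: 0–14 + 300 → 4177; 30–44 − 540 → 5816
End of period: [4177, 7558, 5816, 22334]
— Period 2 —
Births: 5816 * 0.182 = 1059
15–29: 4177 * 0.969 = 4048
30–44: 7558 * 0.963 = 7278
45+: 5816 * 0.962 + 22334 * 0.498 = 5595 + 11122 = 16717
Net migration: 0–14 + 300 → 1359; 30–44 − 540 → 6738
End of period: [1359, 4048, 6738, 16717]
— Period 3 —
Births: 6738 * 0.182 = 1226
15–29: 1359 * 0.969 = 1317
30–44: 4048 * 0.963 = 3898
45+: 6738 * 0.962 + 16717 * 0.498 = 6482 + 8325 = 14807
Net migration: 0–14 + 300 → 1526; 30–44 − 540 → 3358
End of period: [1526, 1317, 3358, 14807]
— Period 4 —
Births: 3358 * 0.182 = 611
15–29: 1526 * 0.969 = 1479
30–44: 1317 * 0.963 = 1268
45+: 3358 * 0.962 + 14807 * 0.498 = 3230 + 7374 = 10604
Net migration: 0–14 + 300 → 911; 30–44 − 540 → 728
End of period: [911, 1479, 728, 10604]
Dependents (band 0–14 + band 45+) = 911 + 10604 = 11515; working-age = 2207; ratio = 11515/2207 × 100 = 521.7

521.7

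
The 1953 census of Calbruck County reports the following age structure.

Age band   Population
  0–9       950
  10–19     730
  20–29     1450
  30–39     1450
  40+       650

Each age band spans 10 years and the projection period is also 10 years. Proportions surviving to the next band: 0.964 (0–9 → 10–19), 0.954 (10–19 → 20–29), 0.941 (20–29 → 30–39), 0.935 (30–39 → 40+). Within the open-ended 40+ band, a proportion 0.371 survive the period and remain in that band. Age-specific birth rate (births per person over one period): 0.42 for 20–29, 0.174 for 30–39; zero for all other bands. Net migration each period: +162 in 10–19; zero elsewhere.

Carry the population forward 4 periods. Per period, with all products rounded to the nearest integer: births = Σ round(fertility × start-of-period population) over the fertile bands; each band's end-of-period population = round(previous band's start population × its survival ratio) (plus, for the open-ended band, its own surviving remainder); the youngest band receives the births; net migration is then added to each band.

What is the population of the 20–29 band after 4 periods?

Period 1.
Births: 1450 * 0.42 = 609, 1450 * 0.174 = 252 → 861
10–19: 950 * 0.964 = 916
20–29: 730 * 0.954 = 696
30–39: 1450 * 0.941 = 1364
40+: 1450 * 0.935 + 650 * 0.371 = 1356 + 241 = 1597
Net migration: 10–19 + 162 → 1078
Population now: 0–9=861, 10–19=1078, 20–29=696, 30–39=1364, 40+=1597
Period 2.
Births: 696 * 0.42 = 292, 1364 * 0.174 = 237 → 529
10–19: 861 * 0.964 = 830
20–29: 1078 * 0.954 = 1028
30–39: 696 * 0.941 = 655
40+: 1364 * 0.935 + 1597 * 0.371 = 1275 + 592 = 1867
Net migration: 10–19 + 162 → 992
Population now: 0–9=529, 10–19=992, 20–29=1028, 30–39=655, 40+=1867
Period 3.
Births: 1028 * 0.42 = 432, 655 * 0.174 = 114 → 546
10–19: 529 * 0.964 = 510
20–29: 992 * 0.954 = 946
30–39: 1028 * 0.941 = 967
40+: 655 * 0.935 + 1867 * 0.371 = 612 + 693 = 1305
Net migration: 10–19 + 162 → 672
Population now: 0–9=546, 10–19=672, 20–29=946, 30–39=967, 40+=1305
Period 4.
Births: 946 * 0.42 = 397, 967 * 0.174 = 168 → 565
10–19: 546 * 0.964 = 526
20–29: 672 * 0.954 = 641
30–39: 946 * 0.941 = 890
40+: 967 * 0.935 + 1305 * 0.371 = 904 + 484 = 1388
Net migration: 10–19 + 162 → 688
Population now: 0–9=565, 10–19=688, 20–29=641, 30–39=890, 40+=1388

641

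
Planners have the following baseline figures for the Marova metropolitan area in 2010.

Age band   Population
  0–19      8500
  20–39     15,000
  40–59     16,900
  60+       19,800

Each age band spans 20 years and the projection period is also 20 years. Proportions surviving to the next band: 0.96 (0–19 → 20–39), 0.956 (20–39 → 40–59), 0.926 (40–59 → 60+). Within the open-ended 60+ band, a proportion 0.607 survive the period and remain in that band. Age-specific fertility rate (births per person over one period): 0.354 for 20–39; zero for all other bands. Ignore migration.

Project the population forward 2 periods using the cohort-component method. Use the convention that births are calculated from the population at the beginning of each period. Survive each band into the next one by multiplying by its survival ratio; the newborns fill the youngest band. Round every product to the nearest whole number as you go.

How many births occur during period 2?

2889

After projecting period 1:
Births: 15000 × 0.354 = 5310
20–39: 8500 × 0.96 = 8160
40–59: 15000 × 0.956 = 14340
60+: 16900 × 0.926 + 19800 × 0.607 = 15649 + 12019 = 27668
Giving 5310 / 8160 / 14340 / 27668.
After projecting period 2:
Births: 8160 × 0.354 = 2889
20–39: 5310 × 0.96 = 5098
40–59: 8160 × 0.956 = 7801
60+: 14340 × 0.926 + 27668 × 0.607 = 13279 + 16794 = 30073
Giving 2889 / 5098 / 7801 / 30073.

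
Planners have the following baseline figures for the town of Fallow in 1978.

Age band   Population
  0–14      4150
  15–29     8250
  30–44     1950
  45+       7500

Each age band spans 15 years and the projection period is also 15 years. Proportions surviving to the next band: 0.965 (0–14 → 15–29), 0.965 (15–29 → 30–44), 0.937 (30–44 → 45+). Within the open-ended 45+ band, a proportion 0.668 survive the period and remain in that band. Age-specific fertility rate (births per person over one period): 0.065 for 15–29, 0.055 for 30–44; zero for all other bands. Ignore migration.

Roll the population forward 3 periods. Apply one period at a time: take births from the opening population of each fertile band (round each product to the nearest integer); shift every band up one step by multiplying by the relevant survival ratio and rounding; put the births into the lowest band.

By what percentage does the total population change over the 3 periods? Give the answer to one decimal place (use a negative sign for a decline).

After projecting period 1:
Births: 8250 * 0.065 = 536  |  1950 * 0.055 = 107 — total 643
15–29: 4150 * 0.965 = 4005
30–44: 8250 * 0.965 = 7961
45+: 1950 * 0.937 + 7500 * 0.668 = 1827 + 5010 = 6837
Population now: 0–14=643, 15–29=4005, 30–44=7961, 45+=6837
After projecting period 2:
Births: 4005 * 0.065 = 260  |  7961 * 0.055 = 438 — total 698
15–29: 643 * 0.965 = 620
30–44: 4005 * 0.965 = 3865
45+: 7961 * 0.937 + 6837 * 0.668 = 7459 + 4567 = 12026
Population now: 0–14=698, 15–29=620, 30–44=3865, 45+=12026
After projecting period 3:
Births: 620 * 0.065 = 40  |  3865 * 0.055 = 213 — total 253
15–29: 698 * 0.965 = 674
30–44: 620 * 0.965 = 598
45+: 3865 * 0.937 + 12026 * 0.668 = 3622 + 8033 = 11655
Population now: 0–14=253, 15–29=674, 30–44=598, 45+=11655
Total: 21850 → 13180; change = -8670; percentage change = -39.7%

-39.7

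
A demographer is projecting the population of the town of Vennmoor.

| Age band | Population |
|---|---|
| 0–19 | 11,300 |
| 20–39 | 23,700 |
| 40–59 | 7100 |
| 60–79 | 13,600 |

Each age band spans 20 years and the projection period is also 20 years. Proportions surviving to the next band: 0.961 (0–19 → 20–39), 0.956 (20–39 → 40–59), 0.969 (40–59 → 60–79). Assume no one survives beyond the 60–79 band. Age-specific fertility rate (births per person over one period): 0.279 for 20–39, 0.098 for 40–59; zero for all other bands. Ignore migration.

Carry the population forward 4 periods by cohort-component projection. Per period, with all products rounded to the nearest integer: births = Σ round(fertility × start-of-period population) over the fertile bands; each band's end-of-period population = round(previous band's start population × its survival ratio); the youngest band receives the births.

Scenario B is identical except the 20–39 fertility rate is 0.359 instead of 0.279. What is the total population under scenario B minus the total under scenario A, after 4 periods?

4528

Numbering the groups 1..4 from youngest to oldest:
[period 1]
Births: 23700 × 0.279 = 6612, 7100 × 0.098 = 696 → total 7308
Group 2: 11300 × 0.961 = 10859
Group 3: 23700 × 0.956 = 22657
Group 4: 7100 × 0.969 = 6880
→ [7308, 10859, 22657, 6880]
[period 2]
Births: 10859 × 0.279 = 3030, 22657 × 0.098 = 2220 → total 5250
Group 2: 7308 × 0.961 = 7023
Group 3: 10859 × 0.956 = 10381
Group 4: 22657 × 0.969 = 21955
→ [5250, 7023, 10381, 21955]
[period 3]
Births: 7023 × 0.279 = 1959, 10381 × 0.098 = 1017 → total 2976
Group 2: 5250 × 0.961 = 5045
Group 3: 7023 × 0.956 = 6714
Group 4: 10381 × 0.969 = 10059
→ [2976, 5045, 6714, 10059]
[period 4]
Births: 5045 × 0.279 = 1408, 6714 × 0.098 = 658 → total 2066
Group 2: 2976 × 0.961 = 2860
Group 3: 5045 × 0.956 = 4823
Group 4: 6714 × 0.969 = 6506
→ [2066, 2860, 4823, 6506]
Scenario A total after 4 periods: 16255
Scenario B projection —
[period 1]
Births: 23700 × 0.359 = 8508, 7100 × 0.098 = 696 → total 9204
Group 2: 11300 × 0.961 = 10859
Group 3: 23700 × 0.956 = 22657
Group 4: 7100 × 0.969 = 6880
→ [9204, 10859, 22657, 6880]
[period 2]
Births: 10859 × 0.359 = 3898, 22657 × 0.098 = 2220 → total 6118
Group 2: 9204 × 0.961 = 8845
Group 3: 10859 × 0.956 = 10381
Group 4: 22657 × 0.969 = 21955
→ [6118, 8845, 10381, 21955]
[period 3]
Births: 8845 × 0.359 = 3175, 10381 × 0.098 = 1017 → total 4192
Group 2: 6118 × 0.961 = 5879
Group 3: 8845 × 0.956 = 8456
Group 4: 10381 × 0.969 = 10059
→ [4192, 5879, 8456, 10059]
[period 4]
Births: 5879 × 0.359 = 2111, 8456 × 0.098 = 829 → total 2940
Group 2: 4192 × 0.961 = 4029
Group 3: 5879 × 0.956 = 5620
Group 4: 8456 × 0.969 = 8194
→ [2940, 4029, 5620, 8194]
Scenario B total after 4 periods: 20783
Difference B − A = 20783 − 16255 = 4528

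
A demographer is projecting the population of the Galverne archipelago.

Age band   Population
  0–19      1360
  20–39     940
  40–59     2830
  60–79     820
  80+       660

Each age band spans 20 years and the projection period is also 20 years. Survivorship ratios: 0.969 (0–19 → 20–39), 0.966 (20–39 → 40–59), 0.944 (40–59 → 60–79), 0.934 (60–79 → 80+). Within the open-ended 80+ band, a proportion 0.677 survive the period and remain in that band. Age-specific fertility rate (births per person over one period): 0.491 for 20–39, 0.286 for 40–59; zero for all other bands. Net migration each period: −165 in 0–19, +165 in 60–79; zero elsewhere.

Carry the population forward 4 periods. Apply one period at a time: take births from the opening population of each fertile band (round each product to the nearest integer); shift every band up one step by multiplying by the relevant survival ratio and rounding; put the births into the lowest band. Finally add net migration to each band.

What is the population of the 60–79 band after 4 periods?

(Groups numbered youngest = 1 to oldest = 5.)
After projecting period 1:
Births: 940 × 0.491 = 462 ; 2830 × 0.286 = 809 — total 1271
Group 2: 1360 × 0.969 = 1318
Group 3: 940 × 0.966 = 908
Group 4: 2830 × 0.944 = 2672
Group 5: 820 × 0.934 + 660 × 0.677 = 766 + 447 = 1213
Net migration: Group 1 − 165 → 1106; Group 4 + 165 → 2837
Giving 1106 / 1318 / 908 / 2837 / 1213.
After projecting period 2:
Births: 1318 × 0.491 = 647 ; 908 × 0.286 = 260 — total 907
Group 2: 1106 × 0.969 = 1072
Group 3: 1318 × 0.966 = 1273
Group 4: 908 × 0.944 = 857
Group 5: 2837 × 0.934 + 1213 × 0.677 = 2650 + 821 = 3471
Net migration: Group 1 − 165 → 742; Group 4 + 165 → 1022
Giving 742 / 1072 / 1273 / 1022 / 3471.
After projecting period 3:
Births: 1072 × 0.491 = 526 ; 1273 × 0.286 = 364 — total 890
Group 2: 742 × 0.969 = 719
Group 3: 1072 × 0.966 = 1036
Group 4: 1273 × 0.944 = 1202
Group 5: 1022 × 0.934 + 3471 × 0.677 = 955 + 2350 = 3305
Net migration: Group 1 − 165 → 725; Group 4 + 165 → 1367
Giving 725 / 719 / 1036 / 1367 / 3305.
After projecting period 4:
Births: 719 × 0.491 = 353 ; 1036 × 0.286 = 296 — total 649
Group 2: 725 × 0.969 = 703
Group 3: 719 × 0.966 = 695
Group 4: 1036 × 0.944 = 978
Group 5: 1367 × 0.934 + 3305 × 0.677 = 1277 + 2237 = 3514
Net migration: Group 1 − 165 → 484; Group 4 + 165 → 1143
Giving 484 / 703 / 695 / 1143 / 3514.

1143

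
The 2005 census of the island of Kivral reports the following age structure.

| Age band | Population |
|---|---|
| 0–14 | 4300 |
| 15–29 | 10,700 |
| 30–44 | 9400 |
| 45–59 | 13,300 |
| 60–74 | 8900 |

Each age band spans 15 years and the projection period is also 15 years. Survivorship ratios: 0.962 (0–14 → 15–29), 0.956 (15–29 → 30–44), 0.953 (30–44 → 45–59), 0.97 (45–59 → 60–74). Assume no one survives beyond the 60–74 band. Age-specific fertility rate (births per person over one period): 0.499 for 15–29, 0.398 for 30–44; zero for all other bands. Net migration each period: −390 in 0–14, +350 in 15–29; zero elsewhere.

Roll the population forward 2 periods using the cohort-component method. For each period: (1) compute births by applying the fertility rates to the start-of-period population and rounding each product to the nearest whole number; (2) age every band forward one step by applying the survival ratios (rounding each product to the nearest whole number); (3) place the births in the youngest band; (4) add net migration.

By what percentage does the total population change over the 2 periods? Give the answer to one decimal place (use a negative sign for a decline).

-19.8

[period 1]
Births: 10700 × 0.499 = 5339, 9400 × 0.398 = 3741 → total 9080
15–29: 4300 × 0.962 = 4137
30–44: 10700 × 0.956 = 10229
45–59: 9400 × 0.953 = 8958
60–74: 13300 × 0.97 = 12901
Net migration: 0–14 − 390 → 8690; 15–29 + 350 → 4487
Population now: 0–14=8690, 15–29=4487, 30–44=10229, 45–59=8958, 60–74=12901
[period 2]
Births: 4487 × 0.499 = 2239, 10229 × 0.398 = 4071 → total 6310
15–29: 8690 × 0.962 = 8360
30–44: 4487 × 0.956 = 4290
45–59: 10229 × 0.953 = 9748
60–74: 8958 × 0.97 = 8689
Net migration: 0–14 − 390 → 5920; 15–29 + 350 → 8710
Population now: 0–14=5920, 15–29=8710, 30–44=4290, 45–59=9748, 60–74=8689
Total: 46600 → 37357; change = -9243; percentage change = -19.8%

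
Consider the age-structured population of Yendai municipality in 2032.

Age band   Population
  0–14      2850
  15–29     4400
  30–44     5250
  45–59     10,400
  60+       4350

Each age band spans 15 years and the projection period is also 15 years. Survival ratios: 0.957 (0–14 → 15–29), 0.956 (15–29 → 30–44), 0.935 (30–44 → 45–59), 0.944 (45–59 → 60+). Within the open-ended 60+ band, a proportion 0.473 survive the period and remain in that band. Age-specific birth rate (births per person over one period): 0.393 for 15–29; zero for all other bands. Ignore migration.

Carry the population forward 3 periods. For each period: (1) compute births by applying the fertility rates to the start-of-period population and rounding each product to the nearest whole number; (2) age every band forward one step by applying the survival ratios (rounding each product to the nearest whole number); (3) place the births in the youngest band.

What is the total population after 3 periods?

Numbering the groups 1..5 from youngest to oldest:
— Period 1 —
Births: 4400 × 0.393 = 1729
Group 2: 2850 × 0.957 = 2727
Group 3: 4400 × 0.956 = 4206
Group 4: 5250 × 0.935 = 4909
Group 5: 10400 × 0.944 + 4350 × 0.473 = 9818 + 2058 = 11876
Giving 1729 / 2727 / 4206 / 4909 / 11876.
— Period 2 —
Births: 2727 × 0.393 = 1072
Group 2: 1729 × 0.957 = 1655
Group 3: 2727 × 0.956 = 2607
Group 4: 4206 × 0.935 = 3933
Group 5: 4909 × 0.944 + 11876 × 0.473 = 4634 + 5617 = 10251
Giving 1072 / 1655 / 2607 / 3933 / 10251.
— Period 3 —
Births: 1655 × 0.393 = 650
Group 2: 1072 × 0.957 = 1026
Group 3: 1655 × 0.956 = 1582
Group 4: 2607 × 0.935 = 2438
Group 5: 3933 × 0.944 + 10251 × 0.473 = 3713 + 4849 = 8562
Giving 650 / 1026 / 1582 / 2438 / 8562.
Total after period 3: 650 + 1026 + 1582 + 2438 + 8562 = 14258

14258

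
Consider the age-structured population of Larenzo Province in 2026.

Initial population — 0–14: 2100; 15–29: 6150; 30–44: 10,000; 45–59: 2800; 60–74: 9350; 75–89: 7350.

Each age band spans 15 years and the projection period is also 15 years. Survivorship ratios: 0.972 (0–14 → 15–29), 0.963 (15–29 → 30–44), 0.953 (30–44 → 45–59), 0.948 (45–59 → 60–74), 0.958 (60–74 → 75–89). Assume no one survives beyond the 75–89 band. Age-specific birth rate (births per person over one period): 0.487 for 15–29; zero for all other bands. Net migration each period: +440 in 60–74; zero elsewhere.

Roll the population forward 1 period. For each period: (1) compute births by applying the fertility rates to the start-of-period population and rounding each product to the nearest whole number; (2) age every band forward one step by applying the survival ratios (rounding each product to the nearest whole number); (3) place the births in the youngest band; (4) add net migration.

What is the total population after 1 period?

32539

[period 1]
Births: 6150 × 0.487 = 2995
15–29: 2100 × 0.972 = 2041
30–44: 6150 × 0.963 = 5922
45–59: 10000 × 0.953 = 9530
60–74: 2800 × 0.948 = 2654
75–89: 9350 × 0.958 = 8957
Net migration: 60–74 + 440 → 3094
→ [2995, 2041, 5922, 9530, 3094, 8957]
Total after period 1: 2995 + 2041 + 5922 + 9530 + 3094 + 8957 = 32539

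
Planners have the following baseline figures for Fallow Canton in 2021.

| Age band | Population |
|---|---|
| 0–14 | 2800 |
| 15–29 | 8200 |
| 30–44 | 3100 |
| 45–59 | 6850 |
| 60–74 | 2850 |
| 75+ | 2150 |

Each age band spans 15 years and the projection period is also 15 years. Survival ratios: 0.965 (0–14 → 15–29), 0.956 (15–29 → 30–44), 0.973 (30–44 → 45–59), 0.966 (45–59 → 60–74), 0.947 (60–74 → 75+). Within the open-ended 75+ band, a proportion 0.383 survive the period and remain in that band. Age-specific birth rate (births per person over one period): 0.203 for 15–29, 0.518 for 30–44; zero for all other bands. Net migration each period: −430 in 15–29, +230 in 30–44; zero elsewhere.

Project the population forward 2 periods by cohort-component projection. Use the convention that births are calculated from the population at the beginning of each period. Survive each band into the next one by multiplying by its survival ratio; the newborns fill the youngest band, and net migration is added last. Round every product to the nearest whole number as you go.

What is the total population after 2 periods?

— Period 1 —
Births: 8200 * 0.203 = 1665 ; 3100 * 0.518 = 1606 ⇒ total 3271
15–29: 2800 * 0.965 = 2702
30–44: 8200 * 0.956 = 7839
45–59: 3100 * 0.973 = 3016
60–74: 6850 * 0.966 = 6617
75+: 2850 * 0.947 + 2150 * 0.383 = 2699 + 823 = 3522
Net migration: 15–29 − 430 → 2272; 30–44 + 230 → 8069
Giving 3271 / 2272 / 8069 / 3016 / 6617 / 3522.
— Period 2 —
Births: 2272 * 0.203 = 461 ; 8069 * 0.518 = 4180 ⇒ total 4641
15–29: 3271 * 0.965 = 3157
30–44: 2272 * 0.956 = 2172
45–59: 8069 * 0.973 = 7851
60–74: 3016 * 0.966 = 2913
75+: 6617 * 0.947 + 3522 * 0.383 = 6266 + 1349 = 7615
Net migration: 15–29 − 430 → 2727; 30–44 + 230 → 2402
Giving 4641 / 2727 / 2402 / 7851 / 2913 / 7615.
Total after period 2: 4641 + 2727 + 2402 + 7851 + 2913 + 7615 = 28149

28149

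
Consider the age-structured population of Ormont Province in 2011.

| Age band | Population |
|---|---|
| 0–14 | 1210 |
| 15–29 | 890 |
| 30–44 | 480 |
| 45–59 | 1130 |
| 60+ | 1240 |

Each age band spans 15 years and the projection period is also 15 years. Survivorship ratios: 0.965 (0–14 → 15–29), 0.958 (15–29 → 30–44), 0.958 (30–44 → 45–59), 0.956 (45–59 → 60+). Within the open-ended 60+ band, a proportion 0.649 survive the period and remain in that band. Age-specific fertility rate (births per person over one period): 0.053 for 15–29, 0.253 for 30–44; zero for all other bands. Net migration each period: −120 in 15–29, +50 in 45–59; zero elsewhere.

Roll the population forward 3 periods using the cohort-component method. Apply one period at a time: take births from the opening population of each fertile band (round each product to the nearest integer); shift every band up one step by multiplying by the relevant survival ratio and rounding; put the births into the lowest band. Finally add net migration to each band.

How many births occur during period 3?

Period 1.
Births: 890 * 0.053 = 47 ; 480 * 0.253 = 121 → 168
15–29: 1210 * 0.965 = 1168
30–44: 890 * 0.958 = 853
45–59: 480 * 0.958 = 460
60+: 1130 * 0.956 + 1240 * 0.649 = 1080 + 805 = 1885
Net migration: 15–29 − 120 → 1048; 45–59 + 50 → 510
→ [168, 1048, 853, 510, 1885]
Period 2.
Births: 1048 * 0.053 = 56 ; 853 * 0.253 = 216 → 272
15–29: 168 * 0.965 = 162
30–44: 1048 * 0.958 = 1004
45–59: 853 * 0.958 = 817
60+: 510 * 0.956 + 1885 * 0.649 = 488 + 1223 = 1711
Net migration: 15–29 − 120 → 42; 45–59 + 50 → 867
→ [272, 42, 1004, 867, 1711]
Period 3.
Births: 42 * 0.053 = 2 ; 1004 * 0.253 = 254 → 256
15–29: 272 * 0.965 = 262
30–44: 42 * 0.958 = 40
45–59: 1004 * 0.958 = 962
60+: 867 * 0.956 + 1711 * 0.649 = 829 + 1110 = 1939
Net migration: 15–29 − 120 → 142; 45–59 + 50 → 1012
→ [256, 142, 40, 1012, 1939]

256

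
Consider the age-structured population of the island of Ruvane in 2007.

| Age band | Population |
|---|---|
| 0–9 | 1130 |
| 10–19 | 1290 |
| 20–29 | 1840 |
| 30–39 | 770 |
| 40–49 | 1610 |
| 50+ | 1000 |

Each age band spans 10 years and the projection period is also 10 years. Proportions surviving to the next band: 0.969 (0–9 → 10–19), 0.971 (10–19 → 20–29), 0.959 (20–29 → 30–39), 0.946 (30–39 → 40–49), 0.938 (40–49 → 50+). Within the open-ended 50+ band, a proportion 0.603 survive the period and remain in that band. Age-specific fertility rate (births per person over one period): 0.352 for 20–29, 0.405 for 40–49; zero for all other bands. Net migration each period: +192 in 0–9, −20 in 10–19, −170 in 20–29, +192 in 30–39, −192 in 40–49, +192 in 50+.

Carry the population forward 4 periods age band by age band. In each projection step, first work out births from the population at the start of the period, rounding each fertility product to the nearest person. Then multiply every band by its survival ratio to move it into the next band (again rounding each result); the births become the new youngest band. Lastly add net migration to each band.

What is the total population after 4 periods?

— Period 1 —
Births: 1840 × 0.352 = 648  |  1610 × 0.405 = 652 → total 1300
10–19: 1130 × 0.969 = 1095
20–29: 1290 × 0.971 = 1253
30–39: 1840 × 0.959 = 1765
40–49: 770 × 0.946 = 728
50+: 1610 × 0.938 + 1000 × 0.603 = 1510 + 603 = 2113
Net migration: 0–9 + 192 → 1492; 10–19 − 20 → 1075; 20–29 − 170 → 1083; 30–39 + 192 → 1957; 40–49 − 192 → 536; 50+ + 192 → 2305
→ [1492, 1075, 1083, 1957, 536, 2305]
— Period 2 —
Births: 1083 × 0.352 = 381  |  536 × 0.405 = 217 → total 598
10–19: 1492 × 0.969 = 1446
20–29: 1075 × 0.971 = 1044
30–39: 1083 × 0.959 = 1039
40–49: 1957 × 0.946 = 1851
50+: 536 × 0.938 + 2305 × 0.603 = 503 + 1390 = 1893
Net migration: 0–9 + 192 → 790; 10–19 − 20 → 1426; 20–29 − 170 → 874; 30–39 + 192 → 1231; 40–49 − 192 → 1659; 50+ + 192 → 2085
→ [790, 1426, 874, 1231, 1659, 2085]
— Period 3 —
Births: 874 × 0.352 = 308  |  1659 × 0.405 = 672 → total 980
10–19: 790 × 0.969 = 766
20–29: 1426 × 0.971 = 1385
30–39: 874 × 0.959 = 838
40–49: 1231 × 0.946 = 1165
50+: 1659 × 0.938 + 2085 × 0.603 = 1556 + 1257 = 2813
Net migration: 0–9 + 192 → 1172; 10–19 − 20 → 746; 20–29 − 170 → 1215; 30–39 + 192 → 1030; 40–49 − 192 → 973; 50+ + 192 → 3005
→ [1172, 746, 1215, 1030, 973, 3005]
— Period 4 —
Births: 1215 × 0.352 = 428  |  973 × 0.405 = 394 → total 822
10–19: 1172 × 0.969 = 1136
20–29: 746 × 0.971 = 724
30–39: 1215 × 0.959 = 1165
40–49: 1030 × 0.946 = 974
50+: 973 × 0.938 + 3005 × 0.603 = 913 + 1812 = 2725
Net migration: 0–9 + 192 → 1014; 10–19 − 20 → 1116; 20–29 − 170 → 554; 30–39 + 192 → 1357; 40–49 − 192 → 782; 50+ + 192 → 2917
→ [1014, 1116, 554, 1357, 782, 2917]
Total after period 4: 1014 + 1116 + 554 + 1357 + 782 + 2917 = 7740

7740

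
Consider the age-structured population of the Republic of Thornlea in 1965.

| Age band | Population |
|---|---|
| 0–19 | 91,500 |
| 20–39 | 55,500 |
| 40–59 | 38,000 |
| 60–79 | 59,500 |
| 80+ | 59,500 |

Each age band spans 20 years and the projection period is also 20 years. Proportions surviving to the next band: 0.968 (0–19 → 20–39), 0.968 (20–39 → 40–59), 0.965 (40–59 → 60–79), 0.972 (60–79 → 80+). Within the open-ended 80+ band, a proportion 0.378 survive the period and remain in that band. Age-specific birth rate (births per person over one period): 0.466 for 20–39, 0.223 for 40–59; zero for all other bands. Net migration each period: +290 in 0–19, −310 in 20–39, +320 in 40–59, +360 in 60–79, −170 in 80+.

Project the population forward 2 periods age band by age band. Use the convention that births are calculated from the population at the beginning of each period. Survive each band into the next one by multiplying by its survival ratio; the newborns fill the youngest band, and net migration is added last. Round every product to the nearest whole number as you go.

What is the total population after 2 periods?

291073

Call the groups 1 to 5, youngest first.
After projecting period 1:
Births: 55500 × 0.466 = 25863  |  38000 × 0.223 = 8474 → total 34337
Group 2: 91500 × 0.968 = 88572
Group 3: 55500 × 0.968 = 53724
Group 4: 38000 × 0.965 = 36670
Group 5: 59500 × 0.972 + 59500 × 0.378 = 57834 + 22491 = 80325
Net migration: Group 1 + 290 → 34627; Group 2 − 310 → 88262; Group 3 + 320 → 54044; Group 4 + 360 → 37030; Group 5 − 170 → 80155
Giving 34627 / 88262 / 54044 / 37030 / 80155.
After projecting period 2:
Births: 88262 × 0.466 = 41130  |  54044 × 0.223 = 12052 → total 53182
Group 2: 34627 × 0.968 = 33519
Group 3: 88262 × 0.968 = 85438
Group 4: 54044 × 0.965 = 52152
Group 5: 37030 × 0.972 + 80155 × 0.378 = 35993 + 30299 = 66292
Net migration: Group 1 + 290 → 53472; Group 2 − 310 → 33209; Group 3 + 320 → 85758; Group 4 + 360 → 52512; Group 5 − 170 → 66122
Giving 53472 / 33209 / 85758 / 52512 / 66122.
Total after period 2: 53472 + 33209 + 85758 + 52512 + 66122 = 291073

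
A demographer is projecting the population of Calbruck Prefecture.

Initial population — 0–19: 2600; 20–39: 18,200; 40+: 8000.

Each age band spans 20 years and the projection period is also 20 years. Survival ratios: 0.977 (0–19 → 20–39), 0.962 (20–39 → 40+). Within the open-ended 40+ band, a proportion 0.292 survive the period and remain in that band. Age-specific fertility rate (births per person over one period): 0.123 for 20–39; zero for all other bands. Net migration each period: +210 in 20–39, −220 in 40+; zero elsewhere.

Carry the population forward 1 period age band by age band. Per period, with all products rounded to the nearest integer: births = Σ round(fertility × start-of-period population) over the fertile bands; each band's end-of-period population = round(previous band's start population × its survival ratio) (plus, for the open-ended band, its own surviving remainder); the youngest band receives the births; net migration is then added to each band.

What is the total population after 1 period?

24613

Let band 1 be 0–19 through band 3 = 40+.
Period 1:
Births: 18200 * 0.123 = 2239
Band 2: 2600 * 0.977 = 2540
Band 3: 18200 * 0.962 + 8000 * 0.292 = 17508 + 2336 = 19844
Net migration: Band 2 + 210 → 2750; Band 3 − 220 → 19624
Population now: 0–19=2239, 20–39=2750, 40+=19624
Total after period 1: 2239 + 2750 + 19624 = 24613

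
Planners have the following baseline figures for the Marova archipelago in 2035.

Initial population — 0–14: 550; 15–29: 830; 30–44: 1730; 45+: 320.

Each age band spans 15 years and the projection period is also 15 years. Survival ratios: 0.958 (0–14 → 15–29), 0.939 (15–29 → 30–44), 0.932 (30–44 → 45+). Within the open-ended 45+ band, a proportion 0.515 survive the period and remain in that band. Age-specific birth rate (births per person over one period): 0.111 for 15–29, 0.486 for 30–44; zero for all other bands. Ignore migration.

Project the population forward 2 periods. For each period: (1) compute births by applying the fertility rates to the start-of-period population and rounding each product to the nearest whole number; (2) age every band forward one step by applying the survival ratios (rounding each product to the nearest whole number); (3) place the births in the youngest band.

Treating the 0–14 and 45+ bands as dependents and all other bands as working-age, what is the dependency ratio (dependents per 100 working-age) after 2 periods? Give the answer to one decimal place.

— Period 1 —
Births: 830 × 0.111 = 92, 1730 × 0.486 = 841 ⇒ total 933
15–29: 550 × 0.958 = 527
30–44: 830 × 0.939 = 779
45+: 1730 × 0.932 + 320 × 0.515 = 1612 + 165 = 1777
Giving 933 / 527 / 779 / 1777.
— Period 2 —
Births: 527 × 0.111 = 58, 779 × 0.486 = 379 ⇒ total 437
15–29: 933 × 0.958 = 894
30–44: 527 × 0.939 = 495
45+: 779 × 0.932 + 1777 × 0.515 = 726 + 915 = 1641
Giving 437 / 894 / 495 / 1641.
Dependents (band 0–14 + band 45+) = 437 + 1641 = 2078; working-age = 1389; ratio = 2078/1389 × 100 = 149.6

149.6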